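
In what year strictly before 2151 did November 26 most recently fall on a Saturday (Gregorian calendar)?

From one year to the next, a fixed date's weekday advances by 1, or by 2 when a Feb 29 lies between the two dates.
2151: November 26 is Friday.
2150: Thursday (−1)
2149: Wednesday (−1)
2148: Tuesday (−1)
2147: Sunday (−2)
2146: Saturday (−1)
November 26 falls on a Saturday in 2146.

2146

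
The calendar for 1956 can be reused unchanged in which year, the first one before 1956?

1928

Two years share a calendar iff Jan 1 falls on the same weekday and both are leap or both are common. 1956: Jan 1 is Sunday, leap year.
1955: Jan 1 Saturday, common
1954: Jan 1 Friday, common
1953: Jan 1 Thursday, common
1952: Jan 1 Tuesday, leap
1951: Jan 1 Monday, common
1950: Jan 1 Sunday, common
1949: Jan 1 Saturday, common
1948: Jan 1 Thursday, leap
1947: Jan 1 Wednesday, common
1946: Jan 1 Tuesday, common
1945: Jan 1 Monday, common
1944: Jan 1 Saturday, leap
1943: Jan 1 Friday, common
1942: Jan 1 Thursday, common
1941: Jan 1 Wednesday, common
1940: Jan 1 Monday, leap
1939: Jan 1 Sunday, common
1938: Jan 1 Saturday, common
1937: Jan 1 Friday, common
1936: Jan 1 Wednesday, leap
1935: Jan 1 Tuesday, common
1934: Jan 1 Monday, common
1933: Jan 1 Sunday, common
1932: Jan 1 Friday, leap
1931: Jan 1 Thursday, common
1930: Jan 1 Wednesday, common
1929: Jan 1 Tuesday, common
1928: Jan 1 Sunday, leap
1928 matches on both conditions.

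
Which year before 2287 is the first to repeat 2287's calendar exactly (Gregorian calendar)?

Two years share a calendar iff Jan 1 falls on the same weekday and both are leap or both are common. 2287: Jan 1 is Saturday, common year.
2286: Jan 1 Friday, common
2285: Jan 1 Thursday, common
2284: Jan 1 Tuesday, leap
2283: Jan 1 Monday, common
2282: Jan 1 Sunday, common
2281: Jan 1 Saturday, common
2281 matches on both conditions.

2281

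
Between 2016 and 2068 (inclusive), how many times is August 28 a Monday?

8

Track August 28's weekday year by year (advancing +1, or +2 across a Feb 29):
  2016: Sun  2017: Mon (+1) ✓  2018: Tue (+1)  2019: Wed (+1)  2020: Fri (+2)
  2021: Sat (+1)  2022: Sun (+1)  2023: Mon (+1) ✓  2024: Wed (+2)  2025: Thu (+1)
  2026: Fri (+1)  2027: Sat (+1)  2028: Mon (+2) ✓  2029: Tue (+1)  … (25 more years) …
  2055: Sat (+1)  2056: Mon (+2) ✓  2057: Tue (+1)  2058: Wed (+1)  2059: Thu (+1)
  2060: Sat (+2)  2061: Sun (+1)  2062: Mon (+1) ✓  2063: Tue (+1)  2064: Thu (+2)
  2065: Fri (+1)  2066: Sat (+1)  2067: Sun (+1)  2068: Tue (+2)
Monday years: 2017, 2023, 2028, 2034, 2045, 2051, 2056, 2062 — 8 in total.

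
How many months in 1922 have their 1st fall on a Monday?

1

Check the 1st of each month of 1922: Jan 1: Sun, Feb 1: Wed, Mar 1: Wed, Apr 1: Sat, May 1: Mon, Jun 1: Thu, Jul 1: Sat, Aug 1: Tue, Sep 1: Fri, Oct 1: Sun, Nov 1: Wed, Dec 1: Fri.
Monday occurs in May — 1 month.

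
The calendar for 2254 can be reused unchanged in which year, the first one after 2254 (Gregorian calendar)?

Two years share a calendar iff Jan 1 falls on the same weekday and both are leap or both are common. 2254: Jan 1 is Sunday, common year.
2255: Jan 1 Monday, common
2256: Jan 1 Tuesday, leap
2257: Jan 1 Thursday, common
2258: Jan 1 Friday, common
2259: Jan 1 Saturday, common
2260: Jan 1 Sunday, leap
2261: Jan 1 Tuesday, common
2262: Jan 1 Wednesday, common
2263: Jan 1 Thursday, common
2264: Jan 1 Friday, leap
2265: Jan 1 Sunday, common
2265 matches on both conditions.

2265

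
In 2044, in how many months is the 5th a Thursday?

Check the 5th of each month of 2044: Jan 5: Tue, Feb 5: Fri, Mar 5: Sat, Apr 5: Tue, May 5: Thu, Jun 5: Sun, Jul 5: Tue, Aug 5: Fri, Sep 5: Mon, Oct 5: Wed, Nov 5: Sat, Dec 5: Mon.
Thursday occurs in May — 1 month.

1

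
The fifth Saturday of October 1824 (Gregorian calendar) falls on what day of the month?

30

October 1, 1824 is a Friday, so the first Saturday is the 2nd.
The fifth Saturday is 2 + 28 = 30.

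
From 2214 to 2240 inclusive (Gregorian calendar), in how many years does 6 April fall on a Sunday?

Track 6 April's weekday year by year (advancing +1, or +2 across a Feb 29):
  2214: Wed  2215: Thu (+1)  2216: Sat (+2)  2217: Sun (+1) ✓  2218: Mon (+1)
  2219: Tue (+1)  2220: Thu (+2)  2221: Fri (+1)  2222: Sat (+1)  2223: Sun (+1) ✓
  2224: Tue (+2)  2225: Wed (+1)  2226: Thu (+1)  2227: Fri (+1)  2228: Sun (+2) ✓
  2229: Mon (+1)  2230: Tue (+1)  2231: Wed (+1)  2232: Fri (+2)  2233: Sat (+1)
  2234: Sun (+1) ✓  2235: Mon (+1)  2236: Wed (+2)  2237: Thu (+1)  2238: Fri (+1)
  2239: Sat (+1)  2240: Mon (+2)
Sunday years: 2217, 2223, 2228, 2234 — 4 in total.

4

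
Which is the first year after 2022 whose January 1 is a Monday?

Jan 1 advances by 2 weekdays after a leap year and by 1 after a common year.
2022: Jan 1 is Saturday.
2023: Sunday
2024: Monday (leap)
2024 begins on a Monday

2024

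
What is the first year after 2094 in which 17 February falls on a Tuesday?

2099

From one year to the next, a fixed date's weekday advances by 1, or by 2 when a Feb 29 lies between the two dates.
2094: February 17 is Wednesday.
2095: Thursday (+1)
2096: Friday (+1)
2097: Sunday (+2)
2098: Monday (+1)
2099: Tuesday (+1)
17 February falls on a Tuesday in 2099.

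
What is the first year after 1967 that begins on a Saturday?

1972

Jan 1 advances by 2 weekdays after a leap year and by 1 after a common year.
1967: Jan 1 is Sunday.
1968: Monday (leap)
1969: Wednesday
1970: Thursday
1971: Friday
1972: Saturday (leap)
1972 begins on a Saturday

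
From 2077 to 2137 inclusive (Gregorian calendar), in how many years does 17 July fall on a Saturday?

Track 17 July's weekday year by year (advancing +1, or +2 across a Feb 29):
  2077: Sat ✓  2078: Sun (+1)  2079: Mon (+1)  2080: Wed (+2)  2081: Thu (+1)
  2082: Fri (+1)  2083: Sat (+1) ✓  2084: Mon (+2)  2085: Tue (+1)  2086: Wed (+1)
  2087: Thu (+1)  2088: Sat (+2) ✓  2089: Sun (+1)  2090: Mon (+1)  … (33 more years) …
  2124: Mon (+2)  2125: Tue (+1)  2126: Wed (+1)  2127: Thu (+1)  2128: Sat (+2) ✓
  2129: Sun (+1)  2130: Mon (+1)  2131: Tue (+1)  2132: Thu (+2)  2133: Fri (+1)
  2134: Sat (+1) ✓  2135: Sun (+1)  2136: Tue (+2)  2137: Wed (+1)
Saturday years: 2077, 2083, 2088, 2094, 2100, 2106, 2117, 2123, 2128, 2134 — 10 in total.

10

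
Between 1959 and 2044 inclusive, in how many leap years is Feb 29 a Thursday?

Leap years in 1959–2044: 22 of them.
Feb 29 weekday advances by 5 (mod 7) from one leap year to the next four years later (or differs when a century non-leap intervenes).
Leap-day weekdays: 1960:Mon 1964:Sat 1968:Thu✓ 1972:Tue 1976:Sun 1980:Fri 1984:Wed 1988:Mon 1992:Sat 1996:Thu✓ 2000:Tue 2004:Sun 2008:Fri 2012:Wed 2016:Mon 2020:Sat 2024:Thu✓ 2028:Tue 2032:Sun 2036:Fri 2040:Wed 2044:Mon
Thursday: 1968, 1996, 2024 → 3.

3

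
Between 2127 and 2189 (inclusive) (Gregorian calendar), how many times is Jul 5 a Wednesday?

9

Track Jul 5's weekday year by year (advancing +1, or +2 across a Feb 29):
  2127: Sat  2128: Mon (+2)  2129: Tue (+1)  2130: Wed (+1) ✓  2131: Thu (+1)
  2132: Sat (+2)  2133: Sun (+1)  2134: Mon (+1)  2135: Tue (+1)  2136: Thu (+2)
  2137: Fri (+1)  2138: Sat (+1)  2139: Sun (+1)  2140: Tue (+2)  … (35 more years) …
  2176: Fri (+2)  2177: Sat (+1)  2178: Sun (+1)  2179: Mon (+1)  2180: Wed (+2) ✓
  2181: Thu (+1)  2182: Fri (+1)  2183: Sat (+1)  2184: Mon (+2)  2185: Tue (+1)
  2186: Wed (+1) ✓  2187: Thu (+1)  2188: Sat (+2)  2189: Sun (+1)
Wednesday years: 2130, 2141, 2147, 2152, 2158, 2169, 2175, 2180, 2186 — 9 in total.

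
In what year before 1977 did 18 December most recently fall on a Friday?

1970

From one year to the next, a fixed date's weekday advances by 1, or by 2 when a Feb 29 lies between the two dates.
1977: December 18 is Sunday.
1976: Saturday (−1)
1975: Thursday (−2)
1974: Wednesday (−1)
1973: Tuesday (−1)
1972: Monday (−1)
1971: Saturday (−2)
1970: Friday (−1)
18 December falls on a Friday in 1970.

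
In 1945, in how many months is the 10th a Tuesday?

2

Check the 10th of each month of 1945: Jan 10: Wed, Feb 10: Sat, Mar 10: Sat, Apr 10: Tue, May 10: Thu, Jun 10: Sun, Jul 10: Tue, Aug 10: Fri, Sep 10: Mon, Oct 10: Wed, Nov 10: Sat, Dec 10: Mon.
Tuesday occurs in April, July — 2 months.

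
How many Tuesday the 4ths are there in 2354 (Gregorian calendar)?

Check the 4th of each month of 2354: Jan 4: Mon, Feb 4: Thu, Mar 4: Thu, Apr 4: Sun, May 4: Tue, Jun 4: Fri, Jul 4: Sun, Aug 4: Wed, Sep 4: Sat, Oct 4: Mon, Nov 4: Thu, Dec 4: Sat.
Tuesday occurs in May — 1 month.

1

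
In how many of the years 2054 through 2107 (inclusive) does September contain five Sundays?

14

September has 30 days; it has five Sundays when Sunday falls among the first (month-length − 28) days — i.e. when September 1 is one of Sunday/Saturday.
September 1 by year: 2054:Tue 2055:Wed 2056:Fri 2057:Sat✓ 2058:Sun✓ 2059:Mon 2060:Wed 2061:Thu 2062:Fri 2063:Sat✓ 2064:Mon 2065:Tue 2066:Wed 2067:Thu 2068:Sat✓ …(24 more)… 2093:Tue 2094:Wed 2095:Thu 2096:Sat✓ 2097:Sun✓ 2098:Mon 2099:Tue 2100:Wed 2101:Thu 2102:Fri 2103:Sat✓ 2104:Mon 2105:Tue 2106:Wed 2107:Thu
Years with five Sundays: 2057, 2058, 2063, 2068, 2069, 2074, 2075, 2080, 2085, 2086, 2091, 2096, 2097, 2103 → 14.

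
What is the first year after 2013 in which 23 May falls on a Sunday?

From one year to the next, a fixed date's weekday advances by 1, or by 2 when a Feb 29 lies between the two dates.
2013: May 23 is Thursday.
2014: Friday (+1)
2015: Saturday (+1)
2016: Monday (+2)
2017: Tuesday (+1)
2018: Wednesday (+1)
2019: Thursday (+1)
2020: Saturday (+2)
2021: Sunday (+1)
23 May falls on a Sunday in 2021.

2021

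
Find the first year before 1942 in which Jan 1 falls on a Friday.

1937

Jan 1 advances by 2 weekdays after a leap year and by 1 after a common year.
1942: Jan 1 is Thursday.
1941: Wednesday
1940: Monday (leap)
1939: Sunday
1938: Saturday
1937: Friday
1937 begins on a Friday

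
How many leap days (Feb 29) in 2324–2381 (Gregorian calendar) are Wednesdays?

2

Leap years in 2324–2381: 15 of them.
Feb 29 weekday advances by 5 (mod 7) from one leap year to the next four years later (or differs when a century non-leap intervenes).
Leap-day weekdays: 2324:Fri 2328:Wed✓ 2332:Mon 2336:Sat 2340:Thu 2344:Tue 2348:Sun 2352:Fri 2356:Wed✓ 2360:Mon 2364:Sat 2368:Thu 2372:Tue 2376:Sun 2380:Fri
Wednesday: 2328, 2356 → 2.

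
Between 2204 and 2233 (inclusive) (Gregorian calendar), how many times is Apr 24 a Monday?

Track Apr 24's weekday year by year (advancing +1, or +2 across a Feb 29):
  2204: Tue  2205: Wed (+1)  2206: Thu (+1)  2207: Fri (+1)  2208: Sun (+2)
  2209: Mon (+1) ✓  2210: Tue (+1)  2211: Wed (+1)  2212: Fri (+2)  2213: Sat (+1)
  2214: Sun (+1)  2215: Mon (+1) ✓  2216: Wed (+2)  2217: Thu (+1)  2218: Fri (+1)
  2219: Sat (+1)  2220: Mon (+2) ✓  2221: Tue (+1)  2222: Wed (+1)  2223: Thu (+1)
  2224: Sat (+2)  2225: Sun (+1)  2226: Mon (+1) ✓  2227: Tue (+1)  2228: Thu (+2)
  2229: Fri (+1)  2230: Sat (+1)  2231: Sun (+1)  2232: Tue (+2)  2233: Wed (+1)
Monday years: 2209, 2215, 2220, 2226 — 4 in total.

4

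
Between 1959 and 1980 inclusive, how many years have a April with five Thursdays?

April has 30 days; it has five Thursdays when Thursday falls among the first (month-length − 28) days — i.e. when April 1 is one of Thursday/Wednesday.
April 1 by year: 1959:Wed✓ 1960:Fri 1961:Sat 1962:Sun 1963:Mon 1964:Wed✓ 1965:Thu✓ 1966:Fri 1967:Sat 1968:Mon 1969:Tue 1970:Wed✓ 1971:Thu✓ 1972:Sat 1973:Sun 1974:Mon 1975:Tue 1976:Thu✓ 1977:Fri 1978:Sat 1979:Sun 1980:Tue
Years with five Thursdays: 1959, 1964, 1965, 1970, 1971, 1976 → 6.

6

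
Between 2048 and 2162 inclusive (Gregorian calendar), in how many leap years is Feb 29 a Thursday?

Leap years in 2048–2162: 28 of them.
Feb 29 weekday advances by 5 (mod 7) from one leap year to the next four years later (or differs when a century non-leap intervenes).
Leap-day weekdays: 2048:Sat 2052:Thu✓ 2056:Tue 2060:Sun 2064:Fri 2068:Wed 2072:Mon 2076:Sat 2080:Thu✓ 2084:Tue 2088:Sun 2092:Fri 2096:Wed 2104:Fri 2108:Wed 2112:Mon 2116:Sat 2120:Thu✓ 2124:Tue 2128:Sun 2132:Fri 2136:Wed 2140:Mon 2144:Sat 2148:Thu✓ 2152:Tue 2156:Sun 2160:Fri
Thursday: 2052, 2080, 2120, 2148 → 4.

4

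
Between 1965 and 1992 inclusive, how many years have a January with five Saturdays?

January has 31 days; it has five Saturdays when Saturday falls among the first (month-length − 28) days — i.e. when January 1 is one of Saturday/Friday/Thursday.
January 1 by year: 1965:Fri✓ 1966:Sat✓ 1967:Sun 1968:Mon 1969:Wed 1970:Thu✓ 1971:Fri✓ 1972:Sat✓ 1973:Mon 1974:Tue 1975:Wed 1976:Thu✓ 1977:Sat✓ 1978:Sun 1979:Mon 1980:Tue 1981:Thu✓ 1982:Fri✓ 1983:Sat✓ 1984:Sun 1985:Tue 1986:Wed 1987:Thu✓ 1988:Fri✓ 1989:Sun 1990:Mon 1991:Tue 1992:Wed
Years with five Saturdays: 1965, 1966, 1970, 1971, 1972, 1976, 1977, 1981, 1982, 1983, 1987, 1988 → 12.

12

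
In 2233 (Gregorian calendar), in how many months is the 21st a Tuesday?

Check the 21st of each month of 2233: Jan 21: Mon, Feb 21: Thu, Mar 21: Thu, Apr 21: Sun, May 21: Tue, Jun 21: Fri, Jul 21: Sun, Aug 21: Wed, Sep 21: Sat, Oct 21: Mon, Nov 21: Thu, Dec 21: Sat.
Tuesday occurs in May — 1 month.

1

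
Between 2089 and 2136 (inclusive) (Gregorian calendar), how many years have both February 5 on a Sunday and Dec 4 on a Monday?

Check each year's weekday for February 5 and Dec 4:
  2089: Sat/Sun  2090: Sun/Mon ✓  2091: Mon/Tue  2092: Tue/Thu  2093: Thu/Fri  2094: Fri/Sat  2095: Sat/Sun  2096: Sun/Tue  2097: Tue/Wed  2098: Wed/Thu  2099: Thu/Fri  2100: Fri/Sat  2101: Sat/Sun  2102: Sun/Mon ✓  …(20 more)…  2123: Fri/Sat  2124: Sat/Mon  2125: Mon/Tue  2126: Tue/Wed  2127: Wed/Thu  2128: Thu/Sat  2129: Sat/Sun  2130: Sun/Mon ✓  2131: Mon/Tue  2132: Tue/Thu  2133: Thu/Fri  2134: Fri/Sat  2135: Sat/Sun  2136: Sun/Tue
Both conditions hold in: 2090, 2102, 2113, 2119, 2130 — 5.

5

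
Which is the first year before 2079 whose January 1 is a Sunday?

2073

Jan 1 advances by 2 weekdays after a leap year and by 1 after a common year.
2079: Jan 1 is Sunday.
2078: Saturday
2077: Friday
2076: Wednesday (leap)
2075: Tuesday
2074: Monday
2073: Sunday
2073 begins on a Sunday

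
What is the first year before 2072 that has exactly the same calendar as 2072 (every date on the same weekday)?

Two years share a calendar iff Jan 1 falls on the same weekday and both are leap or both are common. 2072: Jan 1 is Friday, leap year.
2071: Jan 1 Thursday, common
2070: Jan 1 Wednesday, common
2069: Jan 1 Tuesday, common
2068: Jan 1 Sunday, leap
2067: Jan 1 Saturday, common
2066: Jan 1 Friday, common
2065: Jan 1 Thursday, common
2064: Jan 1 Tuesday, leap
2063: Jan 1 Monday, common
2062: Jan 1 Sunday, common
2061: Jan 1 Saturday, common
2060: Jan 1 Thursday, leap
2059: Jan 1 Wednesday, common
2058: Jan 1 Tuesday, common
2057: Jan 1 Monday, common
2056: Jan 1 Saturday, leap
2055: Jan 1 Friday, common
2054: Jan 1 Thursday, common
2053: Jan 1 Wednesday, common
2052: Jan 1 Monday, leap
2051: Jan 1 Sunday, common
2050: Jan 1 Saturday, common
2049: Jan 1 Friday, common
2048: Jan 1 Wednesday, leap
2047: Jan 1 Tuesday, common
2046: Jan 1 Monday, common
2045: Jan 1 Sunday, common
2044: Jan 1 Friday, leap
2044 matches on both conditions.

2044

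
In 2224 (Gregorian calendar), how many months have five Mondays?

A month of length L has five Mondays iff its first Monday is on day ≤ L−28 (so day 1–3 in a 31-day month, 1–2 in a 30-day month, day 1 in a leap February).
Checking each month of 2224: Jan starts Thu (31d); Feb starts Sun (29d); Mar starts Mon (31d) ✓; Apr starts Thu (30d); May starts Sat (31d) ✓; Jun starts Tue (30d); Jul starts Thu (31d); Aug starts Sun (31d) ✓; Sep starts Wed (30d); Oct starts Fri (31d); Nov starts Mon (30d) ✓; Dec starts Wed (31d).
Five-Monday months: March, May, August, November → 4.

4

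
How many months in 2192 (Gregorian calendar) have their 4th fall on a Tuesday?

Check the 4th of each month of 2192: Jan 4: Wed, Feb 4: Sat, Mar 4: Sun, Apr 4: Wed, May 4: Fri, Jun 4: Mon, Jul 4: Wed, Aug 4: Sat, Sep 4: Tue, Oct 4: Thu, Nov 4: Sun, Dec 4: Tue.
Tuesday occurs in September, December — 2 months.

2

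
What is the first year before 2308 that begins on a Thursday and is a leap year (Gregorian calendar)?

2280

Jan 1 advances by 2 weekdays after a leap year and by 1 after a common year.
2308: Jan 1 is Wednesday (leap).
2307: Tuesday
2306: Monday
2305: Sunday
2304: Friday (leap)
2303: Thursday
2302: Wednesday
2301: Tuesday
2300: Monday
2299: Sunday
2298: Saturday
2297: Friday
2296: Wednesday (leap)
2295: Tuesday
2294: Monday
2293: Sunday
2292: Friday (leap)
2291: Thursday
2290: Wednesday
2289: Tuesday
2288: Sunday (leap)
2287: Saturday
2286: Friday
2285: Thursday
2284: Tuesday (leap)
2283: Monday
2282: Sunday
2281: Saturday
2280: Thursday (leap)
2280 begins on a Thursday and is a leap year.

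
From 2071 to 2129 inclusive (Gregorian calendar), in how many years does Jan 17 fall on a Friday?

Track Jan 17's weekday year by year (advancing +1, or +2 across a Feb 29):
  2071: Sat  2072: Sun (+1)  2073: Tue (+2)  2074: Wed (+1)  2075: Thu (+1)
  2076: Fri (+1) ✓  2077: Sun (+2)  2078: Mon (+1)  2079: Tue (+1)  2080: Wed (+1)
  2081: Fri (+2) ✓  2082: Sat (+1)  2083: Sun (+1)  2084: Mon (+1)  … (31 more years) …
  2116: Fri (+1) ✓  2117: Sun (+2)  2118: Mon (+1)  2119: Tue (+1)  2120: Wed (+1)
  2121: Fri (+2) ✓  2122: Sat (+1)  2123: Sun (+1)  2124: Mon (+1)  2125: Wed (+2)
  2126: Thu (+1)  2127: Fri (+1) ✓  2128: Sat (+1)  2129: Mon (+2)
Friday years: 2076, 2081, 2087, 2098, 2110, 2116, 2121, 2127 — 8 in total.

8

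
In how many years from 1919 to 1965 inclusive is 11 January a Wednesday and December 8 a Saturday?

Check each year's weekday for 11 January and December 8:
  1919: Sat/Mon  1920: Sun/Wed  1921: Tue/Thu  1922: Wed/Fri  1923: Thu/Sat  1924: Fri/Mon  1925: Sun/Tue  1926: Mon/Wed  1927: Tue/Thu  1928: Wed/Sat ✓  1929: Fri/Sun  1930: Sat/Mon  1931: Sun/Tue  1932: Mon/Thu  …(19 more)…  1952: Fri/Mon  1953: Sun/Tue  1954: Mon/Wed  1955: Tue/Thu  1956: Wed/Sat ✓  1957: Fri/Sun  1958: Sat/Mon  1959: Sun/Tue  1960: Mon/Thu  1961: Wed/Fri  1962: Thu/Sat  1963: Fri/Sun  1964: Sat/Tue  1965: Mon/Wed
Both conditions hold in: 1928, 1956 — 2.

2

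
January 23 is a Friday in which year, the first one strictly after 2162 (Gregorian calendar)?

From one year to the next, a fixed date's weekday advances by 1, or by 2 when a Feb 29 lies between the two dates.
2162: January 23 is Saturday.
2163: Sunday (+1)
2164: Monday (+1)
2165: Wednesday (+2)
2166: Thursday (+1)
2167: Friday (+1)
January 23 falls on a Friday in 2167.

2167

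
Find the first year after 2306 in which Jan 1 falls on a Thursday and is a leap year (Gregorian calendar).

Jan 1 advances by 2 weekdays after a leap year and by 1 after a common year.
2306: Jan 1 is Monday.
2307: Tuesday
2308: Wednesday (leap)
2309: Friday
2310: Saturday
2311: Sunday
2312: Monday (leap)
2313: Wednesday
2314: Thursday
2315: Friday
2316: Saturday (leap)
2317: Monday
2318: Tuesday
2319: Wednesday
2320: Thursday (leap)
2320 begins on a Thursday and is a leap year.

2320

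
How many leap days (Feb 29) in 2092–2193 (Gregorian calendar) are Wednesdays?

Leap years in 2092–2193: 25 of them.
Feb 29 weekday advances by 5 (mod 7) from one leap year to the next four years later (or differs when a century non-leap intervenes).
Leap-day weekdays: 2092:Fri 2096:Wed✓ 2104:Fri 2108:Wed✓ 2112:Mon 2116:Sat 2120:Thu 2124:Tue 2128:Sun 2132:Fri 2136:Wed✓ 2140:Mon 2144:Sat 2148:Thu 2152:Tue 2156:Sun 2160:Fri 2164:Wed✓ 2168:Mon 2172:Sat 2176:Thu 2180:Tue 2184:Sun 2188:Fri 2192:Wed✓
Wednesday: 2096, 2108, 2136, 2164, 2192 → 5.

5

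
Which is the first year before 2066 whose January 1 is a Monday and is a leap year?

Jan 1 advances by 2 weekdays after a leap year and by 1 after a common year.
2066: Jan 1 is Friday.
2065: Thursday
2064: Tuesday (leap)
2063: Monday
2062: Sunday
2061: Saturday
2060: Thursday (leap)
2059: Wednesday
2058: Tuesday
2057: Monday
2056: Saturday (leap)
2055: Friday
2054: Thursday
2053: Wednesday
2052: Monday (leap)
2052 begins on a Monday and is a leap year.

2052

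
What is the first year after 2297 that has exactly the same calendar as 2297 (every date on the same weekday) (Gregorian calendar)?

Two years share a calendar iff Jan 1 falls on the same weekday and both are leap or both are common. 2297: Jan 1 is Friday, common year.
2298: Jan 1 Saturday, common
2299: Jan 1 Sunday, common
2300: Jan 1 Monday, common
2301: Jan 1 Tuesday, common
2302: Jan 1 Wednesday, common
2303: Jan 1 Thursday, common
2304: Jan 1 Friday, leap
2305: Jan 1 Sunday, common
2306: Jan 1 Monday, common
2307: Jan 1 Tuesday, common
2308: Jan 1 Wednesday, leap
2309: Jan 1 Friday, common
2309 matches on both conditions.

2309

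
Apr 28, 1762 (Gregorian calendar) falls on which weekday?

January 1, 1762 is a Friday.
April 28 is day 118 of the year, i.e. 117 days after Jan 1.
117 mod 7 = 5, so advance 5 weekdays from Friday: Wednesday.

Wednesday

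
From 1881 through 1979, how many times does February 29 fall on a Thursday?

Leap years in 1881–1979: 23 of them.
Feb 29 weekday advances by 5 (mod 7) from one leap year to the next four years later (or differs when a century non-leap intervenes).
Leap-day weekdays: 1884:Fri 1888:Wed 1892:Mon 1896:Sat 1904:Mon 1908:Sat 1912:Thu✓ 1916:Tue 1920:Sun 1924:Fri 1928:Wed 1932:Mon 1936:Sat 1940:Thu✓ 1944:Tue 1948:Sun 1952:Fri 1956:Wed 1960:Mon 1964:Sat 1968:Thu✓ 1972:Tue 1976:Sun
Thursday: 1912, 1940, 1968 → 3.

3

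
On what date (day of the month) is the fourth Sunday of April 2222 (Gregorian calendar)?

April 1, 2222 is a Monday, so the first Sunday is the 7th.
The fourth Sunday is 7 + 21 = 28.

28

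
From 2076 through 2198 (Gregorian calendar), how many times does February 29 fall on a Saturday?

4

Leap years in 2076–2198: 30 of them.
Feb 29 weekday advances by 5 (mod 7) from one leap year to the next four years later (or differs when a century non-leap intervenes).
Leap-day weekdays: 2076:Sat✓ 2080:Thu 2084:Tue 2088:Sun 2092:Fri 2096:Wed 2104:Fri 2108:Wed 2112:Mon 2116:Sat✓ 2120:Thu 2124:Tue 2128:Sun …(4 more)… 2148:Thu 2152:Tue 2156:Sun 2160:Fri 2164:Wed 2168:Mon 2172:Sat✓ 2176:Thu 2180:Tue 2184:Sun 2188:Fri 2192:Wed 2196:Mon
Saturday: 2076, 2116, 2144, 2172 → 4.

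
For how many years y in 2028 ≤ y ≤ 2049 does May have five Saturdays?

9

May has 31 days; it has five Saturdays when Saturday falls among the first (month-length − 28) days — i.e. when May 1 is one of Saturday/Friday/Thursday.
May 1 by year: 2028:Mon 2029:Tue 2030:Wed 2031:Thu✓ 2032:Sat✓ 2033:Sun 2034:Mon 2035:Tue 2036:Thu✓ 2037:Fri✓ 2038:Sat✓ 2039:Sun 2040:Tue 2041:Wed 2042:Thu✓ 2043:Fri✓ 2044:Sun 2045:Mon 2046:Tue 2047:Wed 2048:Fri✓ 2049:Sat✓
Years with five Saturdays: 2031, 2032, 2036, 2037, 2038, 2042, 2043, 2048, 2049 → 9.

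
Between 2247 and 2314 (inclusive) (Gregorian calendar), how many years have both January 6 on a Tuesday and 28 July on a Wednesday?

2

Check each year's weekday for January 6 and 28 July:
  2247: Wed/Wed  2248: Thu/Fri  2249: Sat/Sat  2250: Sun/Sun  2251: Mon/Mon  2252: Tue/Wed ✓  2253: Thu/Thu  2254: Fri/Fri  2255: Sat/Sat  2256: Sun/Mon  2257: Tue/Tue  2258: Wed/Wed  2259: Thu/Thu  2260: Fri/Sat  …(40 more)…  2301: Sun/Sun  2302: Mon/Mon  2303: Tue/Tue  2304: Wed/Thu  2305: Fri/Fri  2306: Sat/Sat  2307: Sun/Sun  2308: Mon/Tue  2309: Wed/Wed  2310: Thu/Thu  2311: Fri/Fri  2312: Sat/Sun  2313: Mon/Mon  2314: Tue/Tue
Both conditions hold in: 2252, 2280 — 2.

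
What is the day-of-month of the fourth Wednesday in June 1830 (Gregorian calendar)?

23

June 1, 1830 is a Tuesday, so the first Wednesday is the 2nd.
The fourth Wednesday is 2 + 21 = 23.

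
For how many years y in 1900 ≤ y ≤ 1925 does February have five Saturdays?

February has 28 days (29 in leap years); it has five Saturdays when Saturday falls among the first (month-length − 28) days — i.e. when February 1 is Saturday in a leap year (never in a common year).
February 1 by year: 1900:Thu 1901:Fri 1902:Sat 1903:Sun 1904:Mon 1905:Wed 1906:Thu 1907:Fri 1908:Sat✓ 1909:Mon 1910:Tue 1911:Wed 1912:Thu 1913:Sat 1914:Sun 1915:Mon 1916:Tue 1917:Thu 1918:Fri 1919:Sat 1920:Sun 1921:Tue 1922:Wed 1923:Thu 1924:Fri 1925:Sun
Years with five Saturdays: 1908 → 1.

1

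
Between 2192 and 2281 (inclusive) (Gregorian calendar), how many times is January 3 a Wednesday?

12

Track January 3's weekday year by year (advancing +1, or +2 across a Feb 29):
  2192: Tue  2193: Thu (+2)  2194: Fri (+1)  2195: Sat (+1)  2196: Sun (+1)
  2197: Tue (+2)  2198: Wed (+1) ✓  2199: Thu (+1)  2200: Fri (+1)  2201: Sat (+1)
  2202: Sun (+1)  2203: Mon (+1)  2204: Tue (+1)  2205: Thu (+2)  … (62 more years) …
  2268: Fri (+1)  2269: Sun (+2)  2270: Mon (+1)  2271: Tue (+1)  2272: Wed (+1) ✓
  2273: Fri (+2)  2274: Sat (+1)  2275: Sun (+1)  2276: Mon (+1)  2277: Wed (+2) ✓
  2278: Thu (+1)  2279: Fri (+1)  2280: Sat (+1)  2281: Mon (+2)
Wednesday years: 2198, 2210, 2216, 2221, 2227, 2238, 2244, 2249, 2255, 2266, 2272, 2277 — 12 in total.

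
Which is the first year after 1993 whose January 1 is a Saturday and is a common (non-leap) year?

Jan 1 advances by 2 weekdays after a leap year and by 1 after a common year.
1993: Jan 1 is Friday.
1994: Saturday
1994 begins on a Saturday and is a common year.

1994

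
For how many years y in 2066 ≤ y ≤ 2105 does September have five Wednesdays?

September has 30 days; it has five Wednesdays when Wednesday falls among the first (month-length − 28) days — i.e. when September 1 is one of Wednesday/Tuesday.
September 1 by year: 2066:Wed✓ 2067:Thu 2068:Sat 2069:Sun 2070:Mon 2071:Tue✓ 2072:Thu 2073:Fri 2074:Sat 2075:Sun 2076:Tue✓ 2077:Wed✓ 2078:Thu 2079:Fri 2080:Sun …(10 more)… 2091:Sat 2092:Mon 2093:Tue✓ 2094:Wed✓ 2095:Thu 2096:Sat 2097:Sun 2098:Mon 2099:Tue✓ 2100:Wed✓ 2101:Thu 2102:Fri 2103:Sat 2104:Mon 2105:Tue✓
Years with five Wednesdays: 2066, 2071, 2076, 2077, 2082, 2083, 2088, 2093, 2094, 2099, 2100, 2105 → 12.

12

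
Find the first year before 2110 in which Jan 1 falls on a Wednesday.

2098

Jan 1 advances by 2 weekdays after a leap year and by 1 after a common year.
2110: Jan 1 is Wednesday.
2109: Tuesday
2108: Sunday (leap)
2107: Saturday
2106: Friday
2105: Thursday
2104: Tuesday (leap)
2103: Monday
2102: Sunday
2101: Saturday
2100: Friday
2099: Thursday
2098: Wednesday
2098 begins on a Wednesday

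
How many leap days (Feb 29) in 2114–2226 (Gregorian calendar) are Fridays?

3

Leap years in 2114–2226: 27 of them.
Feb 29 weekday advances by 5 (mod 7) from one leap year to the next four years later (or differs when a century non-leap intervenes).
Leap-day weekdays: 2116:Sat 2120:Thu 2124:Tue 2128:Sun 2132:Fri✓ 2136:Wed 2140:Mon 2144:Sat 2148:Thu 2152:Tue 2156:Sun 2160:Fri✓ 2164:Wed 2168:Mon 2172:Sat 2176:Thu 2180:Tue 2184:Sun 2188:Fri✓ 2192:Wed 2196:Mon 2204:Wed 2208:Mon 2212:Sat 2216:Thu 2220:Tue 2224:Sun
Friday: 2132, 2160, 2188 → 3.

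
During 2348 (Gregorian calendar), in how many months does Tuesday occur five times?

A month of length L has five Tuesdays iff its first Tuesday is on day ≤ L−28 (so day 1–3 in a 31-day month, 1–2 in a 30-day month, day 1 in a leap February).
Checking each month of 2348: Jan starts Thu (31d); Feb starts Sun (29d); Mar starts Mon (31d) ✓; Apr starts Thu (30d); May starts Sat (31d); Jun starts Tue (30d) ✓; Jul starts Thu (31d); Aug starts Sun (31d) ✓; Sep starts Wed (30d); Oct starts Fri (31d); Nov starts Mon (30d) ✓; Dec starts Wed (31d).
Five-Tuesday months: March, June, August, November → 4.

4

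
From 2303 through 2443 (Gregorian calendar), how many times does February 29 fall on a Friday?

Leap years in 2303–2443: 35 of them.
Feb 29 weekday advances by 5 (mod 7) from one leap year to the next four years later (or differs when a century non-leap intervenes).
Leap-day weekdays: 2304:Mon 2308:Sat 2312:Thu 2316:Tue 2320:Sun 2324:Fri✓ 2328:Wed 2332:Mon 2336:Sat 2340:Thu 2344:Tue 2348:Sun 2352:Fri✓ …(9 more)… 2392:Sat 2396:Thu 2400:Tue 2404:Sun 2408:Fri✓ 2412:Wed 2416:Mon 2420:Sat 2424:Thu 2428:Tue 2432:Sun 2436:Fri✓ 2440:Wed
Friday: 2324, 2352, 2380, 2408, 2436 → 5.

5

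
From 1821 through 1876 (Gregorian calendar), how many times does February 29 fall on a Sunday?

2

Leap years in 1821–1876: 14 of them.
Feb 29 weekday advances by 5 (mod 7) from one leap year to the next four years later (or differs when a century non-leap intervenes).
Leap-day weekdays: 1824:Sun✓ 1828:Fri 1832:Wed 1836:Mon 1840:Sat 1844:Thu 1848:Tue 1852:Sun✓ 1856:Fri 1860:Wed 1864:Mon 1868:Sat 1872:Thu 1876:Tue
Sunday: 1824, 1852 → 2.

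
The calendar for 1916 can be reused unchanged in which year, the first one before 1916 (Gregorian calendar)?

1876

Two years share a calendar iff Jan 1 falls on the same weekday and both are leap or both are common. 1916: Jan 1 is Saturday, leap year.
1915: Jan 1 Friday, common
1914: Jan 1 Thursday, common
1913: Jan 1 Wednesday, common
1912: Jan 1 Monday, leap
1911: Jan 1 Sunday, common
1910: Jan 1 Saturday, common
1909: Jan 1 Friday, common
1908: Jan 1 Wednesday, leap
1907: Jan 1 Tuesday, common
1906: Jan 1 Monday, common
1905: Jan 1 Sunday, common
1904: Jan 1 Friday, leap
1903: Jan 1 Thursday, common
1902: Jan 1 Wednesday, common
1901: Jan 1 Tuesday, common
1900: Jan 1 Monday, common
1899: Jan 1 Sunday, common
1898: Jan 1 Saturday, common
1897: Jan 1 Friday, common
1896: Jan 1 Wednesday, leap
1895: Jan 1 Tuesday, common
1894: Jan 1 Monday, common
1893: Jan 1 Sunday, common
1892: Jan 1 Friday, leap
1891: Jan 1 Thursday, common
1890: Jan 1 Wednesday, common
1889: Jan 1 Tuesday, common
1888: Jan 1 Sunday, leap
1887: Jan 1 Saturday, common
1886: Jan 1 Friday, common
1885: Jan 1 Thursday, common
1884: Jan 1 Tuesday, leap
1883: Jan 1 Monday, common
1882: Jan 1 Sunday, common
1881: Jan 1 Saturday, common
1880: Jan 1 Thursday, leap
1879: Jan 1 Wednesday, common
1878: Jan 1 Tuesday, common
1877: Jan 1 Monday, common
1876: Jan 1 Saturday, leap
1876 matches on both conditions.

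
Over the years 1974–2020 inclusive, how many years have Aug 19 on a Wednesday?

7

Track Aug 19's weekday year by year (advancing +1, or +2 across a Feb 29):
  1974: Mon  1975: Tue (+1)  1976: Thu (+2)  1977: Fri (+1)  1978: Sat (+1)
  1979: Sun (+1)  1980: Tue (+2)  1981: Wed (+1) ✓  1982: Thu (+1)  1983: Fri (+1)
  1984: Sun (+2)  1985: Mon (+1)  1986: Tue (+1)  1987: Wed (+1) ✓  … (19 more years) …
  2007: Sun (+1)  2008: Tue (+2)  2009: Wed (+1) ✓  2010: Thu (+1)  2011: Fri (+1)
  2012: Sun (+2)  2013: Mon (+1)  2014: Tue (+1)  2015: Wed (+1) ✓  2016: Fri (+2)
  2017: Sat (+1)  2018: Sun (+1)  2019: Mon (+1)  2020: Wed (+2) ✓
Wednesday years: 1981, 1987, 1992, 1998, 2009, 2015, 2020 — 7 in total.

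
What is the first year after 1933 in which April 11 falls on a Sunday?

From one year to the next, a fixed date's weekday advances by 1, or by 2 when a Feb 29 lies between the two dates.
1933: April 11 is Tuesday.
1934: Wednesday (+1)
1935: Thursday (+1)
1936: Saturday (+2)
1937: Sunday (+1)
April 11 falls on a Sunday in 1937.

1937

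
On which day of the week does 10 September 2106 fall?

January 1, 2106 is a Friday.
September 10 is day 253 of the year, i.e. 252 days after Jan 1.
252 mod 7 = 0, so advance 0 weekdays from Friday: Friday.

Friday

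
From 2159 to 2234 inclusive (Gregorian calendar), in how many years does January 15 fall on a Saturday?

10

Track January 15's weekday year by year (advancing +1, or +2 across a Feb 29):
  2159: Mon  2160: Tue (+1)  2161: Thu (+2)  2162: Fri (+1)  2163: Sat (+1) ✓
  2164: Sun (+1)  2165: Tue (+2)  2166: Wed (+1)  2167: Thu (+1)  2168: Fri (+1)
  2169: Sun (+2)  2170: Mon (+1)  2171: Tue (+1)  2172: Wed (+1)  … (48 more years) …
  2221: Mon (+2)  2222: Tue (+1)  2223: Wed (+1)  2224: Thu (+1)  2225: Sat (+2) ✓
  2226: Sun (+1)  2227: Mon (+1)  2228: Tue (+1)  2229: Thu (+2)  2230: Fri (+1)
  2231: Sat (+1) ✓  2232: Sun (+1)  2233: Tue (+2)  2234: Wed (+1)
Saturday years: 2163, 2174, 2180, 2185, 2191, 2203, 2214, 2220, 2225, 2231 — 10 in total.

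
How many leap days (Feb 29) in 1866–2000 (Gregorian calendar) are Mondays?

5

Leap years in 1866–2000: 33 of them.
Feb 29 weekday advances by 5 (mod 7) from one leap year to the next four years later (or differs when a century non-leap intervenes).
Leap-day weekdays: 1868:Sat 1872:Thu 1876:Tue 1880:Sun 1884:Fri 1888:Wed 1892:Mon✓ 1896:Sat 1904:Mon✓ 1908:Sat 1912:Thu 1916:Tue 1920:Sun …(7 more)… 1952:Fri 1956:Wed 1960:Mon✓ 1964:Sat 1968:Thu 1972:Tue 1976:Sun 1980:Fri 1984:Wed 1988:Mon✓ 1992:Sat 1996:Thu 2000:Tue
Monday: 1892, 1904, 1932, 1960, 1988 → 5.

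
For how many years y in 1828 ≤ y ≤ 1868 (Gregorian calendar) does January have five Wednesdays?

18

January has 31 days; it has five Wednesdays when Wednesday falls among the first (month-length − 28) days — i.e. when January 1 is one of Wednesday/Tuesday/Monday.
January 1 by year: 1828:Tue✓ 1829:Thu 1830:Fri 1831:Sat 1832:Sun 1833:Tue✓ 1834:Wed✓ 1835:Thu 1836:Fri 1837:Sun 1838:Mon✓ 1839:Tue✓ 1840:Wed✓ 1841:Fri 1842:Sat …(11 more)… 1854:Sun 1855:Mon✓ 1856:Tue✓ 1857:Thu 1858:Fri 1859:Sat 1860:Sun 1861:Tue✓ 1862:Wed✓ 1863:Thu 1864:Fri 1865:Sun 1866:Mon✓ 1867:Tue✓ 1868:Wed✓
Years with five Wednesdays: 1828, 1833, 1834, 1838, 1839, 1840, 1844, 1845, 1849, 1850, 1851, 1855, 1856, 1861, 1862, 1866, 1867, 1868 → 18.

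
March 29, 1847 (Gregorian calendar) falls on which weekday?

Monday

January 1, 1847 is a Friday.
March 29 is day 88 of the year, i.e. 87 days after Jan 1.
87 mod 7 = 3, so advance 3 weekdays from Friday: Monday.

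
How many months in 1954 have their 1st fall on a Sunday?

Check the 1st of each month of 1954: Jan 1: Fri, Feb 1: Mon, Mar 1: Mon, Apr 1: Thu, May 1: Sat, Jun 1: Tue, Jul 1: Thu, Aug 1: Sun, Sep 1: Wed, Oct 1: Fri, Nov 1: Mon, Dec 1: Wed.
Sunday occurs in August — 1 month.

1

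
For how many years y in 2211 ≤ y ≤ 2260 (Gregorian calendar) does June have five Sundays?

June has 30 days; it has five Sundays when Sunday falls among the first (month-length − 28) days — i.e. when June 1 is one of Sunday/Saturday.
June 1 by year: 2211:Sat✓ 2212:Mon 2213:Tue 2214:Wed 2215:Thu 2216:Sat✓ 2217:Sun✓ 2218:Mon 2219:Tue 2220:Thu 2221:Fri 2222:Sat✓ 2223:Sun✓ 2224:Tue 2225:Wed …(20 more)… 2246:Mon 2247:Tue 2248:Thu 2249:Fri 2250:Sat✓ 2251:Sun✓ 2252:Tue 2253:Wed 2254:Thu 2255:Fri 2256:Sun✓ 2257:Mon 2258:Tue 2259:Wed 2260:Fri
Years with five Sundays: 2211, 2216, 2217, 2222, 2223, 2228, 2233, 2234, 2239, 2244, 2245, 2250, 2251, 2256 → 14.

14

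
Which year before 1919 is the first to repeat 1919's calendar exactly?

1913

Two years share a calendar iff Jan 1 falls on the same weekday and both are leap or both are common. 1919: Jan 1 is Wednesday, common year.
1918: Jan 1 Tuesday, common
1917: Jan 1 Monday, common
1916: Jan 1 Saturday, leap
1915: Jan 1 Friday, common
1914: Jan 1 Thursday, common
1913: Jan 1 Wednesday, common
1913 matches on both conditions.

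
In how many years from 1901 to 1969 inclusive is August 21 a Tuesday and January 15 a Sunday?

Check each year's weekday for August 21 and January 15:
  1901: Wed/Tue  1902: Thu/Wed  1903: Fri/Thu  1904: Sun/Fri  1905: Mon/Sun  1906: Tue/Mon  1907: Wed/Tue  1908: Fri/Wed  1909: Sat/Fri  1910: Sun/Sat  1911: Mon/Sun  1912: Wed/Mon  1913: Thu/Wed  1914: Fri/Thu  …(41 more)…  1956: Tue/Sun ✓  1957: Wed/Tue  1958: Thu/Wed  1959: Fri/Thu  1960: Sun/Fri  1961: Mon/Sun  1962: Tue/Mon  1963: Wed/Tue  1964: Fri/Wed  1965: Sat/Fri  1966: Sun/Sat  1967: Mon/Sun  1968: Wed/Mon  1969: Thu/Wed
Both conditions hold in: 1928, 1956 — 2.

2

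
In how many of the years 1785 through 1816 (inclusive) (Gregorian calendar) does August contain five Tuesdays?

13

August has 31 days; it has five Tuesdays when Tuesday falls among the first (month-length − 28) days — i.e. when August 1 is one of Tuesday/Monday/Sunday.
August 1 by year: 1785:Mon✓ 1786:Tue✓ 1787:Wed 1788:Fri 1789:Sat 1790:Sun✓ 1791:Mon✓ 1792:Wed 1793:Thu 1794:Fri 1795:Sat 1796:Mon✓ 1797:Tue✓ 1798:Wed 1799:Thu 1800:Fri 1801:Sat 1802:Sun✓ 1803:Mon✓ 1804:Wed 1805:Thu 1806:Fri 1807:Sat 1808:Mon✓ 1809:Tue✓ 1810:Wed 1811:Thu 1812:Sat 1813:Sun✓ 1814:Mon✓ 1815:Tue✓ 1816:Thu
Years with five Tuesdays: 1785, 1786, 1790, 1791, 1796, 1797, 1802, 1803, 1808, 1809, 1813, 1814, 1815 → 13.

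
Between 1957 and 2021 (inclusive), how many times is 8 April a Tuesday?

9

Track 8 April's weekday year by year (advancing +1, or +2 across a Feb 29):
  1957: Mon  1958: Tue (+1) ✓  1959: Wed (+1)  1960: Fri (+2)  1961: Sat (+1)
  1962: Sun (+1)  1963: Mon (+1)  1964: Wed (+2)  1965: Thu (+1)  1966: Fri (+1)
  1967: Sat (+1)  1968: Mon (+2)  1969: Tue (+1) ✓  1970: Wed (+1)  … (37 more years) …
  2008: Tue (+2) ✓  2009: Wed (+1)  2010: Thu (+1)  2011: Fri (+1)  2012: Sun (+2)
  2013: Mon (+1)  2014: Tue (+1) ✓  2015: Wed (+1)  2016: Fri (+2)  2017: Sat (+1)
  2018: Sun (+1)  2019: Mon (+1)  2020: Wed (+2)  2021: Thu (+1)
Tuesday years: 1958, 1969, 1975, 1980, 1986, 1997, 2003, 2008, 2014 — 9 in total.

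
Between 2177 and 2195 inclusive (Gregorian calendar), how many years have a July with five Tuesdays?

9

July has 31 days; it has five Tuesdays when Tuesday falls among the first (month-length − 28) days — i.e. when July 1 is one of Tuesday/Monday/Sunday.
July 1 by year: 2177:Tue✓ 2178:Wed 2179:Thu 2180:Sat 2181:Sun✓ 2182:Mon✓ 2183:Tue✓ 2184:Thu 2185:Fri 2186:Sat 2187:Sun✓ 2188:Tue✓ 2189:Wed 2190:Thu 2191:Fri 2192:Sun✓ 2193:Mon✓ 2194:Tue✓ 2195:Wed
Years with five Tuesdays: 2177, 2181, 2182, 2183, 2187, 2188, 2192, 2193, 2194 → 9.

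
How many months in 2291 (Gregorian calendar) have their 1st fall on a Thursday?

2

Check the 1st of each month of 2291: Jan 1: Thu, Feb 1: Sun, Mar 1: Sun, Apr 1: Wed, May 1: Fri, Jun 1: Mon, Jul 1: Wed, Aug 1: Sat, Sep 1: Tue, Oct 1: Thu, Nov 1: Sun, Dec 1: Tue.
Thursday occurs in January, October — 2 months.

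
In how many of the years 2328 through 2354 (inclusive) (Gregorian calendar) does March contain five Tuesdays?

11

March has 31 days; it has five Tuesdays when Tuesday falls among the first (month-length − 28) days — i.e. when March 1 is one of Tuesday/Monday/Sunday.
March 1 by year: 2328:Thu 2329:Fri 2330:Sat 2331:Sun✓ 2332:Tue✓ 2333:Wed 2334:Thu 2335:Fri 2336:Sun✓ 2337:Mon✓ 2338:Tue✓ 2339:Wed 2340:Fri 2341:Sat 2342:Sun✓ 2343:Mon✓ 2344:Wed 2345:Thu 2346:Fri 2347:Sat 2348:Mon✓ 2349:Tue✓ 2350:Wed 2351:Thu 2352:Sat 2353:Sun✓ 2354:Mon✓
Years with five Tuesdays: 2331, 2332, 2336, 2337, 2338, 2342, 2343, 2348, 2349, 2353, 2354 → 11.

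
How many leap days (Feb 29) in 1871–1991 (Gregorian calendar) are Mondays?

5

Leap years in 1871–1991: 29 of them.
Feb 29 weekday advances by 5 (mod 7) from one leap year to the next four years later (or differs when a century non-leap intervenes).
Leap-day weekdays: 1872:Thu 1876:Tue 1880:Sun 1884:Fri 1888:Wed 1892:Mon✓ 1896:Sat 1904:Mon✓ 1908:Sat 1912:Thu 1916:Tue 1920:Sun 1924:Fri …(3 more)… 1940:Thu 1944:Tue 1948:Sun 1952:Fri 1956:Wed 1960:Mon✓ 1964:Sat 1968:Thu 1972:Tue 1976:Sun 1980:Fri 1984:Wed 1988:Mon✓
Monday: 1892, 1904, 1932, 1960, 1988 → 5.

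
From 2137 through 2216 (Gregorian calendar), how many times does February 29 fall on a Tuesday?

Leap years in 2137–2216: 19 of them.
Feb 29 weekday advances by 5 (mod 7) from one leap year to the next four years later (or differs when a century non-leap intervenes).
Leap-day weekdays: 2140:Mon 2144:Sat 2148:Thu 2152:Tue✓ 2156:Sun 2160:Fri 2164:Wed 2168:Mon 2172:Sat 2176:Thu 2180:Tue✓ 2184:Sun 2188:Fri 2192:Wed 2196:Mon 2204:Wed 2208:Mon 2212:Sat 2216:Thu
Tuesday: 2152, 2180 → 2.

2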